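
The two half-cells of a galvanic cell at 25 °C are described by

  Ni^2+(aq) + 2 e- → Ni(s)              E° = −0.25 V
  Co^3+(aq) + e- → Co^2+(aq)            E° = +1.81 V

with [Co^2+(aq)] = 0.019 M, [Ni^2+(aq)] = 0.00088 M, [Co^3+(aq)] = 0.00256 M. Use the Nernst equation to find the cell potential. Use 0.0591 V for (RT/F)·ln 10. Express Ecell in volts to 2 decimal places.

The Co³⁺/Co²⁺ couple has the more positive E°, so it is the cathode; Ni²⁺/Ni is the anode.
The standard potential is +1.81 − (−0.25) = +2.06 V and the balanced reaction transfers n = 2 electrons.
For the overall reaction 2 Co^3+(aq) + Ni(s) → 2 Co^2+(aq) + Ni^2+(aq), Q = ([Co^2+(aq)]^2·[Ni^2+(aq)]) / [Co^3+(aq)]^2 = 0.0485, giving log Q = −1.314.
E = E° − (0.0591/n)·log Q = +2.06 − (0.0591/2)(−1.314) = +2.10 V.

+2.10 V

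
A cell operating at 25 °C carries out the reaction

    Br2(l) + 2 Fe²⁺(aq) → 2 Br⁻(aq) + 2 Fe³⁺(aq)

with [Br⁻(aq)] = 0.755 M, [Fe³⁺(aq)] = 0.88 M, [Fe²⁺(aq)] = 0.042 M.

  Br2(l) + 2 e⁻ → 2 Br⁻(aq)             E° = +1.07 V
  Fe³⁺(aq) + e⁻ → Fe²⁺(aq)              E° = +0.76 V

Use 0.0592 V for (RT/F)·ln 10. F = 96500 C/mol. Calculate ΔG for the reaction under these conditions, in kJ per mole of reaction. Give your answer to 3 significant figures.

With Br₂/Br⁻ reduced at the cathode, E°cell = +1.07 − (+0.76) = +0.31 V and n = 2.
Q = ([Br⁻(aq)]^2·[Fe³⁺(aq)]^2) / [Fe²⁺(aq)]^2 = 250, so log Q = 2.398 and E = +0.31 − (0.0592/2)(2.398) = +0.2390 V.
Finally ΔG = −nFE = −(2)(96500 C/mol)(+0.2390 V) = −46.1 kJ/mol.

−46.1 kJ/mol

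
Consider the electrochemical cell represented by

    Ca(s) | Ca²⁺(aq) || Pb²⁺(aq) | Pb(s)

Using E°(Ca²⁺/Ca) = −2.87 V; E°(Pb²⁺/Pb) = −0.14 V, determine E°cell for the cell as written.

+2.73 V

By convention the left-hand electrode in cell notation is the anode (oxidation) and the right-hand electrode is the cathode (reduction).
E°cell = E°(right) − E°(left) = −0.14 − (−2.87) = +2.73 V.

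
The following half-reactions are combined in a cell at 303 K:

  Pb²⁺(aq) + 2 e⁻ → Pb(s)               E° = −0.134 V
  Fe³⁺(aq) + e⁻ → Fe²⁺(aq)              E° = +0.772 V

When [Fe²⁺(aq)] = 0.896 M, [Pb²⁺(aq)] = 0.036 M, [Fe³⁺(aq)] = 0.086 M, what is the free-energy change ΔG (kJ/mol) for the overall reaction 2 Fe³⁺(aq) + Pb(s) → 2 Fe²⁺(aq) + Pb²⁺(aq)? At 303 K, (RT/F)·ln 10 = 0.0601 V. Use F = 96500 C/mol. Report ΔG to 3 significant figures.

−171 kJ/mol

E°cell = +0.772 − (−0.134) = +0.906 V; the balanced reaction transfers n = 2 electrons.
Q = ([Fe²⁺(aq)]^2·[Pb²⁺(aq)]) / [Fe³⁺(aq)]^2 = 3.91, so log Q = 0.592 and E = +0.906 − (0.0601/2)(0.592) = +0.8882 V.
ΔG = −nFE = −(2)(96500)(+0.8882) J/mol = −171 kJ/mol.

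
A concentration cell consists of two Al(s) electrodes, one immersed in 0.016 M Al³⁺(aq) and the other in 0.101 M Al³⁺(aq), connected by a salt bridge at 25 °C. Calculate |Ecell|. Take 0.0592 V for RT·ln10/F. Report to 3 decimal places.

0.016 V

For a concentration cell E°cell = 0, since both electrodes use the same couple.
The compartment with the higher Al³⁺(aq) concentration (0.101 M) acts as the cathode; ions are reduced there and produced at the dilute (0.016 M) anode.
With n = 3, Ecell = −(0.0592/3)·log([dilute]/[conc]) = −(0.0592/3)·log(0.016/0.101) = +0.016 V.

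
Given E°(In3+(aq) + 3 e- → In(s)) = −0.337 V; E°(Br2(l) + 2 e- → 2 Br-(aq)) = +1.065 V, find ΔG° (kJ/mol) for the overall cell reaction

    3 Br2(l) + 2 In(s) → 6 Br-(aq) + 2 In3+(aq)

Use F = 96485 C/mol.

In the reaction as written Br2(l) is reduced, so the Br₂/Br⁻ couple is the cathode and In³⁺/In is the anode.
E°cell = +1.065 − (−0.337) = +1.402 V; balancing electrons gives n = 6.
ΔG° = −nFE°cell = −(6)(96485)(+1.402) J/mol = −812 kJ/mol.

−812 kJ/mol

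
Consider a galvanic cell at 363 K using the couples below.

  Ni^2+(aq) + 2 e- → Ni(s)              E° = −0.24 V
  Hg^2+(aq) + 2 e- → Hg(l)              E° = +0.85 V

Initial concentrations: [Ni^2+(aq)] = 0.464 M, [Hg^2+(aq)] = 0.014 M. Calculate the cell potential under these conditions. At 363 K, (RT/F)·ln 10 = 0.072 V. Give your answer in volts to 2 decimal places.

Hg²⁺/Hg is reduced (cathode, E° = +0.85 V) and Ni²⁺/Ni is oxidized (anode).
E°cell = E°cat − E°an = +0.85 − (−0.24) = +1.09 V; n = 2.
For the overall reaction Hg^2+(aq) + Ni(s) → Hg(l) + Ni^2+(aq), Q = [Ni^2+(aq)] / [Hg^2+(aq)] = 33.1, giving log Q = 1.520.
Applying E = E° − (RT ln10/nF)·log Q gives +1.09 − (0.072/2)(1.520) = +1.04 V.

+1.04 V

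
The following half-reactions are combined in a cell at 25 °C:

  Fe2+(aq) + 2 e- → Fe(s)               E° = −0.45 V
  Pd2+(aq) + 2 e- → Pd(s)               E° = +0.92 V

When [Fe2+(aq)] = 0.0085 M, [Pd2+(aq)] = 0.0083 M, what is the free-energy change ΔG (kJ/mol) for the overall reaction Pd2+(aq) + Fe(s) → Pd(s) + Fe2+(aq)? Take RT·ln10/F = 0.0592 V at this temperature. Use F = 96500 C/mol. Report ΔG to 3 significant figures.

E°cell = +0.92 − (−0.45) = +1.37 V; the balanced reaction transfers n = 2 electrons.
Here Q = [Fe2+(aq)] / [Pd2+(aq)] = 1.02 (log Q = 0.010), giving E = +1.37 − (0.0592/2)·(0.010) = +1.3697 V.
Finally ΔG = −nFE = −(2)(96500 C/mol)(+1.3697 V) = −264 kJ/mol.

−264 kJ/mol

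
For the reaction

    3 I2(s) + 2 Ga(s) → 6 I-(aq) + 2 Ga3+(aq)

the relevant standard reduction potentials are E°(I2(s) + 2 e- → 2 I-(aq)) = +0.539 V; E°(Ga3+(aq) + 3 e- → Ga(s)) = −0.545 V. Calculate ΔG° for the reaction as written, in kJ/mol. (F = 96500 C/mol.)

In the reaction as written I2(s) is reduced, so the I₂/I⁻ couple is the cathode and Ga³⁺/Ga is the anode.
E°cell = +0.539 − (−0.545) = +1.084 V; balancing electrons gives n = 6.
ΔG° = −nFE°cell = −(6)(96500)(+1.084) J/mol = −628 kJ/mol.

−628 kJ/mol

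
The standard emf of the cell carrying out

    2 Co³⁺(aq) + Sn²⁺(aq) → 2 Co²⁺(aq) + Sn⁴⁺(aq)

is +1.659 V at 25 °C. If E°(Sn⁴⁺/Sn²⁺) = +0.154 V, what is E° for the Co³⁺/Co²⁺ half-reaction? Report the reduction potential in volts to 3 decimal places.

+1.813 V

In the reaction as written the Co³⁺/Co²⁺ couple is reduced (cathode) and Sn⁴⁺/Sn²⁺ is oxidized (anode), so E°cell = E°(Co³⁺/Co²⁺) − E°(Sn⁴⁺/Sn²⁺).
E°(Co³⁺/Co²⁺) = E°cell + E°(anode) = +1.659 + (+0.154) = +1.813 V.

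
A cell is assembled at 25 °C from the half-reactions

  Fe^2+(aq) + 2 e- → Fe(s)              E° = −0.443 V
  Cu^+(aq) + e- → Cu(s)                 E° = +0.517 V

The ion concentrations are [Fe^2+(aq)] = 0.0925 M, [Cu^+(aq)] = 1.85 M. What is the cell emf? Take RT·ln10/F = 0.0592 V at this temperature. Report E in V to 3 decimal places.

Since E°(Cu⁺/Cu) > E°(Fe²⁺/Fe), Cu⁺/Cu serves as the cathode.
E°cell = E°cat − E°an = +0.517 − (−0.443) = +0.960 V; n = 2.
The balanced reaction is 2 Cu^+(aq) + Fe(s) → 2 Cu(s) + Fe^2+(aq), so Q = [Fe^2+(aq)] / [Cu^+(aq)]^2 = 0.027 and log Q = −1.568.
E = E° − (0.0592/n)·log Q = +0.960 − (0.0592/2)(−1.568) = +1.006 V.

+1.006 V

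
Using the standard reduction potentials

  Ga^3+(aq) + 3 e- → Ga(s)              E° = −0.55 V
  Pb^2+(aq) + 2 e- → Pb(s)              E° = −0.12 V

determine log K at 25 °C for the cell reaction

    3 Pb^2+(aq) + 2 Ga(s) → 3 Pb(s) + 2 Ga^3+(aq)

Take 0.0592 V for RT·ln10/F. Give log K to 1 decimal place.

log K = 43.6

The Pb²⁺/Pb couple is reduced (cathode); E°cell = −0.12 − (−0.55) = +0.43 V with n = 6.
At equilibrium E = 0, so log K = nE°cell / 0.0592 = (6)(+0.43) / 0.0592 = 43.6.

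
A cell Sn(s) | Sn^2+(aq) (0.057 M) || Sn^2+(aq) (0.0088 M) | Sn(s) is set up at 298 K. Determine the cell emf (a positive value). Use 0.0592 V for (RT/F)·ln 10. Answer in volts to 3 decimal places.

0.024 V

For a concentration cell E°cell = 0, since both electrodes use the same couple.
The compartment with the higher Sn^2+(aq) concentration (0.057 M) acts as the cathode; ions are reduced there and produced at the dilute (0.0088 M) anode.
With n = 2, Ecell = −(0.0592/2)·log([dilute]/[conc]) = −(0.0592/2)·log(0.0088/0.057) = +0.024 V.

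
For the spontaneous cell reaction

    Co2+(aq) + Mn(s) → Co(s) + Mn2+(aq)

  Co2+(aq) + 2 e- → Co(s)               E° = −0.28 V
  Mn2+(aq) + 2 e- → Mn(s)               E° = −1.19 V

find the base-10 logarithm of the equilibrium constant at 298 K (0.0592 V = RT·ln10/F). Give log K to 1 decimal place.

log K = 30.7

The Co²⁺/Co couple is reduced (cathode); E°cell = −0.28 − (−1.19) = +0.91 V with n = 2.
At equilibrium E = 0, so log K = nE°cell / 0.0592 = (2)(+0.91) / 0.0592 = 30.7.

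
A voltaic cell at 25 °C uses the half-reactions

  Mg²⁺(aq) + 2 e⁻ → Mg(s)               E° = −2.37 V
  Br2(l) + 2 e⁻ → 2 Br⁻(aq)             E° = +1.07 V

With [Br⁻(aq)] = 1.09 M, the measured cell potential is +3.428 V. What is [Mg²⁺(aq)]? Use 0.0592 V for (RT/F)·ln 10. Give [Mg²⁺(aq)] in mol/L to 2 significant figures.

Br₂/Br⁻ is the cathode (higher E°); E°cell = +1.07 − (−2.37) = +3.44 V with n = 2.
Rearranging E = E° − (0.0592/n)·log Q gives log Q = 2(+3.44 − (+3.428))/0.0592 = 0.405.
The balanced reaction is Br2(l) + Mg(s) → 2 Br⁻(aq) + Mg²⁺(aq), so Q = [Br⁻(aq)]^2·[Mg²⁺(aq)].
Substituting the known concentrations and solving, log [Mg²⁺(aq)] = 0.330 and [Mg²⁺(aq)] = 2.1 M.

2.1 M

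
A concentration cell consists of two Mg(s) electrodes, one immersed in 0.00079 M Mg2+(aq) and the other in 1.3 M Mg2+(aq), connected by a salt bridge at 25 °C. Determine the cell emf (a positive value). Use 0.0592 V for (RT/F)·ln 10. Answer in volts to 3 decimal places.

0.095 V

For a concentration cell E°cell = 0, since both electrodes use the same couple.
The compartment with the higher Mg2+(aq) concentration (1.3 M) acts as the cathode; ions are reduced there and produced at the dilute (0.00079 M) anode.
With n = 2, Ecell = −(0.0592/2)·log([dilute]/[conc]) = −(0.0592/2)·log(0.00079/1.3) = +0.095 V.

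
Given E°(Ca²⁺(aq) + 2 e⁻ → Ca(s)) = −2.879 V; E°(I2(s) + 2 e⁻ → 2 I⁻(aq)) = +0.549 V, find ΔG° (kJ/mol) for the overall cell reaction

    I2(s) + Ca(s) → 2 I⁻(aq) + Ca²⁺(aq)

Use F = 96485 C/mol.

In the reaction as written I2(s) is reduced, so the I₂/I⁻ couple is the cathode and Ca²⁺/Ca is the anode.
E°cell = +0.549 − (−2.879) = +3.428 V; balancing electrons gives n = 2.
ΔG° = −nFE°cell = −(2)(96485)(+3.428) J/mol = −662 kJ/mol.

−662 kJ/mol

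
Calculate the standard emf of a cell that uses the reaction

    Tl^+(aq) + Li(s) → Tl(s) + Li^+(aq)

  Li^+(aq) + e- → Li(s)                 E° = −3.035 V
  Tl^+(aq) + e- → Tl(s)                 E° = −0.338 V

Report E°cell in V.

Tl^+(aq) gains electrons, so the Tl⁺/Tl couple is the cathode; the Li⁺/Li couple is the anode.
E°cell = E°(cathode) − E°(anode) = −0.338 − (−3.035) = +2.697 V.

+2.697 V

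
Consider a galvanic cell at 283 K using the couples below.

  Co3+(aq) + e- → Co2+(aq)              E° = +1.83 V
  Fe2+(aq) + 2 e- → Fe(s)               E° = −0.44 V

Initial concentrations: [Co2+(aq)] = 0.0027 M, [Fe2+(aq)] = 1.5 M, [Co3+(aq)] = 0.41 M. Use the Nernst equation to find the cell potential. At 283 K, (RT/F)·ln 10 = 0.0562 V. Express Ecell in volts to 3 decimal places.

Co³⁺/Co²⁺ is reduced (cathode, E° = +1.83 V) and Fe²⁺/Fe is oxidized (anode).
E°cell = E°cat − E°an = +1.83 − (−0.44) = +2.27 V; n = 2.
For the overall reaction 2 Co3+(aq) + Fe(s) → 2 Co2+(aq) + Fe2+(aq), Q = ([Co2+(aq)]^2·[Fe2+(aq)]) / [Co3+(aq)]^2 = 6.51×10^−5, giving log Q = −4.187.
By the Nernst equation, E = +2.27 − (0.0562/2)·(−4.187) = +2.388 V.

+2.388 V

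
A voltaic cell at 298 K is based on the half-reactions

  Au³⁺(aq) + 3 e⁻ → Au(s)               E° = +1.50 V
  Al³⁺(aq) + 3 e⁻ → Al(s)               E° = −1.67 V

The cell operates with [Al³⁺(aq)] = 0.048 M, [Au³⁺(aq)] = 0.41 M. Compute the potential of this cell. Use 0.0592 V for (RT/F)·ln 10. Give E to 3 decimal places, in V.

+3.188 V

Since E°(Au³⁺/Au) > E°(Al³⁺/Al), Au³⁺/Au serves as the cathode.
E°cell = +1.50 − (−1.67) = +3.17 V, with n = 3 electrons transferred.
The balanced reaction is Au³⁺(aq) + Al(s) → Au(s) + Al³⁺(aq), so Q = [Al³⁺(aq)] / [Au³⁺(aq)] = 0.117 and log Q = −0.932.
Applying E = E° − (RT ln10/nF)·log Q gives +3.17 − (0.0592/3)(−0.932) = +3.188 V.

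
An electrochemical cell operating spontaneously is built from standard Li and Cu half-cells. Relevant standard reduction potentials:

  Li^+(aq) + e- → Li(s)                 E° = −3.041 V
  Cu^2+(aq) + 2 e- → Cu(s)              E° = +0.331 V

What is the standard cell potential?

+3.372 V

The Cu²⁺/Cu couple has the higher E°, so Cu ion is reduced (cathode) and Li is oxidized (anode).
E°cell = E°(cathode) − E°(anode) = +0.331 − (−3.041) = +3.372 V.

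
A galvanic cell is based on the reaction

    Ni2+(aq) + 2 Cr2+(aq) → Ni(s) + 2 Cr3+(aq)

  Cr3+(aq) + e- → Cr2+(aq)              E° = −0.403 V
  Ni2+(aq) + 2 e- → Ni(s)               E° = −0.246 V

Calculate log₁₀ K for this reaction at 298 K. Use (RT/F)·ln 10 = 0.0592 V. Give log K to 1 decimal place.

The Ni²⁺/Ni couple is reduced (cathode); E°cell = −0.246 − (−0.403) = +0.157 V with n = 2.
At equilibrium E = 0, so log K = nE°cell / 0.0592 = (2)(+0.157) / 0.0592 = 5.3.

log K = 5.3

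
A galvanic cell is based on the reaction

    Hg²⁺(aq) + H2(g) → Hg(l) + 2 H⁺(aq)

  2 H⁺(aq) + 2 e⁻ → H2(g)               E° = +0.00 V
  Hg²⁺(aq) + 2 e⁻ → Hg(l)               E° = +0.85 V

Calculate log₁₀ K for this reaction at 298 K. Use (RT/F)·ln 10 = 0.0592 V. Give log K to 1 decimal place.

log K = 28.7

The Hg²⁺/Hg couple is reduced (cathode); E°cell = +0.85 − (+0.00) = +0.85 V with n = 2.
At equilibrium E = 0, so log K = nE°cell / 0.0592 = (2)(+0.85) / 0.0592 = 28.7.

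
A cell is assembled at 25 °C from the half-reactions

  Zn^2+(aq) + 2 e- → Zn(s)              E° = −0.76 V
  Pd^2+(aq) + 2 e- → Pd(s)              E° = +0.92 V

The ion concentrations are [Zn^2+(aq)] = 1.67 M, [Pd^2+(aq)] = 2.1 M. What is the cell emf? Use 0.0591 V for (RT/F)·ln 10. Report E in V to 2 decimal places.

The Pd²⁺/Pd couple has the more positive E°, so it is the cathode; Zn²⁺/Zn is the anode.
E°cell = +0.92 − (−0.76) = +1.68 V, with n = 2 electrons transferred.
Balancing gives Pd^2+(aq) + Zn(s) → Pd(s) + Zn^2+(aq); hence Q = [Zn^2+(aq)] / [Pd^2+(aq)] = 0.795 (log Q = −0.100).
E = E° − (0.0591/n)·log Q = +1.68 − (0.0591/2)(−0.100) = +1.68 V.

+1.68 V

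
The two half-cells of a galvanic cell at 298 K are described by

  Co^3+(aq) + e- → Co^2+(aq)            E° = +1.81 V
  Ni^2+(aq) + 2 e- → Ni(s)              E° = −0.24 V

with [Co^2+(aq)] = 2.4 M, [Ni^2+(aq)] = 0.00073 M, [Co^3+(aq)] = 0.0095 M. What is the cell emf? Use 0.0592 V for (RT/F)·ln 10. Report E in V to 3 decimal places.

Since E°(Co³⁺/Co²⁺) > E°(Ni²⁺/Ni), Co³⁺/Co²⁺ serves as the cathode.
E°cell = E°cat − E°an = +1.81 − (−0.24) = +2.05 V; n = 2.
For the overall reaction 2 Co^3+(aq) + Ni(s) → 2 Co^2+(aq) + Ni^2+(aq), Q = ([Co^2+(aq)]^2·[Ni^2+(aq)]) / [Co^3+(aq)]^2 = 46.6, giving log Q = 1.668.
By the Nernst equation, E = +2.05 − (0.0592/2)·(1.668) = +2.001 V.

+2.001 V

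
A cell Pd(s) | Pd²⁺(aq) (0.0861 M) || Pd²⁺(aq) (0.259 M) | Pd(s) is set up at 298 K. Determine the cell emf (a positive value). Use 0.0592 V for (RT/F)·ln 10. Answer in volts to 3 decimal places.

For a concentration cell E°cell = 0, since both electrodes use the same couple.
The compartment with the higher Pd²⁺(aq) concentration (0.259 M) acts as the cathode; ions are reduced there and produced at the dilute (0.0861 M) anode.
With n = 2, Ecell = −(0.0592/2)·log([dilute]/[conc]) = −(0.0592/2)·log(0.0861/0.259) = +0.014 V.

0.014 V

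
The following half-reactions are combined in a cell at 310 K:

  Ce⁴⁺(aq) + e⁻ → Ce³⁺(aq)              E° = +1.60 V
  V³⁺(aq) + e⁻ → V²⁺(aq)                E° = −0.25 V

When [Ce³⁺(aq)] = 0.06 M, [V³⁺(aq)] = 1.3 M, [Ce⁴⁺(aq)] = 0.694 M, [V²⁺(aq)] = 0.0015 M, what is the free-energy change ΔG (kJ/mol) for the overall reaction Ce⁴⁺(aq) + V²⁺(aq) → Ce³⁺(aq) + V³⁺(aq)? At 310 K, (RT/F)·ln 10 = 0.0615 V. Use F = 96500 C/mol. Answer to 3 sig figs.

The standard cell potential is +1.60 − (−0.25) = +1.85 V, with n = 1 electron in the balanced equation.
The reaction quotient is ([Ce³⁺(aq)]·[V³⁺(aq)]) / ([Ce⁴⁺(aq)]·[V²⁺(aq)]) = 74.9; by Nernst, E = +1.85 − (0.0615/1)(1.875) = +1.7347 V.
Finally ΔG = −nFE = −(1)(96500 C/mol)(+1.7347 V) = −167 kJ/mol.

−167 kJ/mol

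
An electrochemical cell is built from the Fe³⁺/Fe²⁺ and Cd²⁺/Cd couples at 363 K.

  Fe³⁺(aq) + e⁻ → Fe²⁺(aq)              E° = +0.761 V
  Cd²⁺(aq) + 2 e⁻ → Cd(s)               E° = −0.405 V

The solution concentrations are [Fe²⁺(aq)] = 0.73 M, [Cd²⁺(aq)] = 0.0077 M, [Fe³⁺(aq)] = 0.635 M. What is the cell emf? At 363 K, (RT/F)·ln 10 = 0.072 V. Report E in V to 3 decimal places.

+1.238 V

Fe³⁺/Fe²⁺ is reduced (cathode, E° = +0.761 V) and Cd²⁺/Cd is oxidized (anode).
E°cell = E°cat − E°an = +0.761 − (−0.405) = +1.166 V; n = 2.
Balancing gives 2 Fe³⁺(aq) + Cd(s) → 2 Fe²⁺(aq) + Cd²⁺(aq); hence Q = ([Fe²⁺(aq)]^2·[Cd²⁺(aq)]) / [Fe³⁺(aq)]^2 = 0.0102 (log Q = −1.992).
E = E° − (0.072/n)·log Q = +1.166 − (0.072/2)(−1.992) = +1.238 V.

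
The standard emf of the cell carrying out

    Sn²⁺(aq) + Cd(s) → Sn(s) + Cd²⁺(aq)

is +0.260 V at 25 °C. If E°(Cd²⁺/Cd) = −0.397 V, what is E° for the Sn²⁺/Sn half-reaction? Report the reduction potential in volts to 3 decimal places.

−0.137 V

In the reaction as written the Sn²⁺/Sn couple is reduced (cathode) and Cd²⁺/Cd is oxidized (anode), so E°cell = E°(Sn²⁺/Sn) − E°(Cd²⁺/Cd).
E°(Sn²⁺/Sn) = E°cell + E°(anode) = +0.260 + (−0.397) = −0.137 V.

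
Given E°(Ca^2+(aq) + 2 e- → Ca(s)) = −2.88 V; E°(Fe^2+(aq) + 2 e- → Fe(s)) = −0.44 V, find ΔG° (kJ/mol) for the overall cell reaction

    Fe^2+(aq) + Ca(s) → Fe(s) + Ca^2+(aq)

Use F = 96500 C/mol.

In the reaction as written Fe^2+(aq) is reduced, so the Fe²⁺/Fe couple is the cathode and Ca²⁺/Ca is the anode.
E°cell = −0.44 − (−2.88) = +2.44 V; balancing electrons gives n = 2.
ΔG° = −nFE°cell = −(2)(96500)(+2.44) J/mol = −471 kJ/mol.

−471 kJ/mol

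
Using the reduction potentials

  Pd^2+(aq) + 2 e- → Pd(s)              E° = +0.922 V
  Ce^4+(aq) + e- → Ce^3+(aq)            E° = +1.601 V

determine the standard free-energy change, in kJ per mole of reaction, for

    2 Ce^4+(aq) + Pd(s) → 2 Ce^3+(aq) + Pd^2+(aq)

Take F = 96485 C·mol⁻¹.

In the reaction as written Ce^4+(aq) is reduced, so the Ce⁴⁺/Ce³⁺ couple is the cathode and Pd²⁺/Pd is the anode.
E°cell = +1.601 − (+0.922) = +0.679 V; balancing electrons gives n = 2.
ΔG° = −nFE°cell = −(2)(96485)(+0.679) J/mol = −131 kJ/mol.

−131 kJ/mol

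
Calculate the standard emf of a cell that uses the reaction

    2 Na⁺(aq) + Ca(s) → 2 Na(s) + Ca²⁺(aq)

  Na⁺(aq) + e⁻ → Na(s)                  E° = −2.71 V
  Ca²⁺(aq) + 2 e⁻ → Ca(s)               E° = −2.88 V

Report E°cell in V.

In the reaction as written, Na⁺(aq) is reduced (cathode) and Ca²⁺(aq) is produced by oxidation at the anode.
E°cell = E°(cathode) − E°(anode) = −2.71 − (−2.88) = +0.17 V.
The positive value indicates the reaction is spontaneous as written.

+0.17 V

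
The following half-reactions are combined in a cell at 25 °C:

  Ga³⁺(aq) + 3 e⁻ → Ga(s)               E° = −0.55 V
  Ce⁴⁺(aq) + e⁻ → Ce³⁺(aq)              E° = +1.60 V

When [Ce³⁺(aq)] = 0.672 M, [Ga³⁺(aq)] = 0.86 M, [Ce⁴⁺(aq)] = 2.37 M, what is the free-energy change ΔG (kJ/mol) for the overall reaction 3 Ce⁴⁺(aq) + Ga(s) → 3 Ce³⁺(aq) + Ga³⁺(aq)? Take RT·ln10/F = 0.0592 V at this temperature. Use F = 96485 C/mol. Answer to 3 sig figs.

With Ce⁴⁺/Ce³⁺ reduced at the cathode, E°cell = +1.60 − (−0.55) = +2.15 V and n = 3.
Here Q = ([Ce³⁺(aq)]^3·[Ga³⁺(aq)]) / [Ce⁴⁺(aq)]^3 = 0.0196 (log Q = −1.708), giving E = +2.15 − (0.0592/3)·(−1.708) = +2.1837 V.
ΔG = −nFE = −(3)(96485)(+2.1837) J/mol = −632 kJ/mol.

−632 kJ/mol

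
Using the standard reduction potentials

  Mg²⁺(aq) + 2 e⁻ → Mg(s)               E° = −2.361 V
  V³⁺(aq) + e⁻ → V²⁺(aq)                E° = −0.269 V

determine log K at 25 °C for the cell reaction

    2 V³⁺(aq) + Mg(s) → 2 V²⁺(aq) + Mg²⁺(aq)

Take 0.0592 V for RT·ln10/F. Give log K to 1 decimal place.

The V³⁺/V²⁺ couple is reduced (cathode); E°cell = −0.269 − (−2.361) = +2.092 V with n = 2.
At equilibrium E = 0, so log K = nE°cell / 0.0592 = (2)(+2.092) / 0.0592 = 70.7.

log K = 70.7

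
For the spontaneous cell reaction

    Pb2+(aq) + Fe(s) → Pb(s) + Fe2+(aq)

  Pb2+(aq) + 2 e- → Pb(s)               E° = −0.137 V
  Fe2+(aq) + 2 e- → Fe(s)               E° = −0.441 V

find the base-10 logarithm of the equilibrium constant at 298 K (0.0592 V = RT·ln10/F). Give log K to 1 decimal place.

The Pb²⁺/Pb couple is reduced (cathode); E°cell = −0.137 − (−0.441) = +0.304 V with n = 2.
At equilibrium E = 0, so log K = nE°cell / 0.0592 = (2)(+0.304) / 0.0592 = 10.3.

log K = 10.3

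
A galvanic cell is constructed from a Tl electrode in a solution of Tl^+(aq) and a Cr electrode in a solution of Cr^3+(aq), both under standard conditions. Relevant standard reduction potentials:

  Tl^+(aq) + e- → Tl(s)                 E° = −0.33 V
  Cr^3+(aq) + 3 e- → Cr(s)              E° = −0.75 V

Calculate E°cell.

+0.42 V

The Tl⁺/Tl couple has the higher E°, so Tl ion is reduced (cathode) and Cr is oxidized (anode).
E°cell = E°(cathode) − E°(anode) = −0.33 − (−0.75) = +0.42 V.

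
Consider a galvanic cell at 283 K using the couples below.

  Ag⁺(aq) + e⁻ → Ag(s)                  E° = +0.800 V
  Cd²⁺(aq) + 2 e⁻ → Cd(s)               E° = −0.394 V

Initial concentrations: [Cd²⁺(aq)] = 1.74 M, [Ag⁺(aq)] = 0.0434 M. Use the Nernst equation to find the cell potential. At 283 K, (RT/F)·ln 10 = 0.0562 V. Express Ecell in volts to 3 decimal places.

+1.111 V

Ag⁺/Ag is reduced (cathode, E° = +0.800 V) and Cd²⁺/Cd is oxidized (anode).
The standard potential is +0.800 − (−0.394) = +1.194 V and the balanced reaction transfers n = 2 electrons.
Balancing gives 2 Ag⁺(aq) + Cd(s) → 2 Ag(s) + Cd²⁺(aq); hence Q = [Cd²⁺(aq)] / [Ag⁺(aq)]^2 = 924 (log Q = 2.966).
By the Nernst equation, E = +1.194 − (0.0562/2)·(2.966) = +1.111 V.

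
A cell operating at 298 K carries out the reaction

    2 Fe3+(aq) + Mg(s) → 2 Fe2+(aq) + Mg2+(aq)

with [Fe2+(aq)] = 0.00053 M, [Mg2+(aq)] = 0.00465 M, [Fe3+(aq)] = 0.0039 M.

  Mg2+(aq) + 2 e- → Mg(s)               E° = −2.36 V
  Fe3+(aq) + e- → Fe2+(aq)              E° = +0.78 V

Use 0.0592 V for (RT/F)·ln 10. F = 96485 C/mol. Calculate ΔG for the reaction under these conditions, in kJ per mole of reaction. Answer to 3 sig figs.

−629 kJ/mol

E°cell = +0.78 − (−2.36) = +3.14 V; the balanced reaction transfers n = 2 electrons.
Here Q = ([Fe2+(aq)]^2·[Mg2+(aq)]) / [Fe3+(aq)]^2 = 8.59×10^−5 (log Q = −4.066), giving E = +3.14 − (0.0592/2)·(−4.066) = +3.2604 V.
ΔG = −nFE = −(2)(96485)(+3.2604) J/mol = −629 kJ/mol.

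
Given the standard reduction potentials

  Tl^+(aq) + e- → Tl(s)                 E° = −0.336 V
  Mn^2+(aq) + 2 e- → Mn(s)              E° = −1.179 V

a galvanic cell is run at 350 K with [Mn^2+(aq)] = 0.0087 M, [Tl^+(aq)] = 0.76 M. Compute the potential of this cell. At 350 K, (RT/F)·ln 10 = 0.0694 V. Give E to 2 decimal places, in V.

+0.91 V

The Tl⁺/Tl couple has the more positive E°, so it is the cathode; Mn²⁺/Mn is the anode.
E°cell = −0.336 − (−1.179) = +0.843 V, with n = 2 electrons transferred.
For the overall reaction 2 Tl^+(aq) + Mn(s) → 2 Tl(s) + Mn^2+(aq), Q = [Mn^2+(aq)] / [Tl^+(aq)]^2 = 0.0151, giving log Q = −1.822.
E = E° − (0.0694/n)·log Q = +0.843 − (0.0694/2)(−1.822) = +0.91 V.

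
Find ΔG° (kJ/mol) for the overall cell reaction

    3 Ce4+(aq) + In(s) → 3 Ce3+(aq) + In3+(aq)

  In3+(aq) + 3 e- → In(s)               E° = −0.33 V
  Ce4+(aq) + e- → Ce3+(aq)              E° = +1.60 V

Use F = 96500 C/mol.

−559 kJ/mol

In the reaction as written Ce4+(aq) is reduced, so the Ce⁴⁺/Ce³⁺ couple is the cathode and In³⁺/In is the anode.
E°cell = +1.60 − (−0.33) = +1.93 V; balancing electrons gives n = 3.
ΔG° = −nFE°cell = −(3)(96500)(+1.93) J/mol = −559 kJ/mol.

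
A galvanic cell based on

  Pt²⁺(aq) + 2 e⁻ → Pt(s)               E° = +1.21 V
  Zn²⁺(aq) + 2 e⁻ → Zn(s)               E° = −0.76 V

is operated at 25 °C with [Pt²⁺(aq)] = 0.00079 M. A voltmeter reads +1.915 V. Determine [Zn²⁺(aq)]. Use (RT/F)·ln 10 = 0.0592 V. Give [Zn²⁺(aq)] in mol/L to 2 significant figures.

With Pt²⁺/Pt at the cathode and Zn²⁺/Zn at the anode, E°cell = +1.21 − (−0.76) = +1.97 V (n = 2).
Since E = E° − (0.0592/n)·log Q, log Q = n(E° − E)/0.0592 = 1.858.
Balancing electrons gives Pt²⁺(aq) + Zn(s) → Pt(s) + Zn²⁺(aq); thus Q = [Zn²⁺(aq)] / [Pt²⁺(aq)].
Isolating [Zn²⁺(aq)] in Q = 10^{1.858} yields log [Zn²⁺(aq)] = −1.244, i.e. 0.057 M.

0.057 M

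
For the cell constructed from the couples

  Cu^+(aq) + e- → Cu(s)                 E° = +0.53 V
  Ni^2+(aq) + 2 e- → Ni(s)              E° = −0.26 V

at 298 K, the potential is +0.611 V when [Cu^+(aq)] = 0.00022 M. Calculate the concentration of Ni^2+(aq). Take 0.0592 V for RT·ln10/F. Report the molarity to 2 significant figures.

Cu⁺/Cu is the cathode (higher E°); E°cell = +0.53 − (−0.26) = +0.79 V with n = 2.
Since E = E° − (0.0592/n)·log Q, log Q = n(E° − E)/0.0592 = 6.047.
The balanced reaction is 2 Cu^+(aq) + Ni(s) → 2 Cu(s) + Ni^2+(aq), so Q = [Ni^2+(aq)] / [Cu^+(aq)]^2.
Solving for the unknown gives log [Ni^2+(aq)] = −1.268, so [Ni^2+(aq)] ≈ 0.054 M.

0.054 M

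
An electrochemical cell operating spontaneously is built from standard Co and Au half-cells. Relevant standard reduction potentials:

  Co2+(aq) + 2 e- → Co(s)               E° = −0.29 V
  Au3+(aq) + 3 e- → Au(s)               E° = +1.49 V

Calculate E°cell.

The Au³⁺/Au couple has the higher E°, so Au ion is reduced (cathode) and Co is oxidized (anode).
E°cell = E°(cathode) − E°(anode) = +1.49 − (−0.29) = +1.78 V.

+1.78 V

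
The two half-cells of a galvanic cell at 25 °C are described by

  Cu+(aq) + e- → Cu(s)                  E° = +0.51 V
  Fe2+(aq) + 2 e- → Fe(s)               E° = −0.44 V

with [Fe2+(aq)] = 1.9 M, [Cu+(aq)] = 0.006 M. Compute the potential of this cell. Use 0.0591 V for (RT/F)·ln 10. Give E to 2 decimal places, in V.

+0.81 V

The Cu⁺/Cu couple has the more positive E°, so it is the cathode; Fe²⁺/Fe is the anode.
E°cell = +0.51 − (−0.44) = +0.95 V, with n = 2 electrons transferred.
Balancing gives 2 Cu+(aq) + Fe(s) → 2 Cu(s) + Fe2+(aq); hence Q = [Fe2+(aq)] / [Cu+(aq)]^2 = 5.28×10^4 (log Q = 4.722).
Applying E = E° − (RT ln10/nF)·log Q gives +0.95 − (0.0591/2)(4.722) = +0.81 V.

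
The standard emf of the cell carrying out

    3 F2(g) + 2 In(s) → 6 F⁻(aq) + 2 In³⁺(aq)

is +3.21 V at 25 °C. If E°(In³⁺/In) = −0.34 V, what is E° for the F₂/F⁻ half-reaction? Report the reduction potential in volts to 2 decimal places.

+2.87 V

In the reaction as written the F₂/F⁻ couple is reduced (cathode) and In³⁺/In is oxidized (anode), so E°cell = E°(F₂/F⁻) − E°(In³⁺/In).
E°(F₂/F⁻) = E°cell + E°(anode) = +3.21 + (−0.34) = +2.87 V.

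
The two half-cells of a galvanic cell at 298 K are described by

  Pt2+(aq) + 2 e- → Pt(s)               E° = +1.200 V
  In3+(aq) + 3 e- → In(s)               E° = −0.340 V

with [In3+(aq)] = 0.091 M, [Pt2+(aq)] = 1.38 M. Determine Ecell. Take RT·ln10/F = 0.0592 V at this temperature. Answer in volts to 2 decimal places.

Since E°(Pt²⁺/Pt) > E°(In³⁺/In), Pt²⁺/Pt serves as the cathode.
E°cell = E°cat − E°an = +1.200 − (−0.340) = +1.540 V; n = 6.
The balanced reaction is 3 Pt2+(aq) + 2 In(s) → 3 Pt(s) + 2 In3+(aq), so Q = [In3+(aq)]^2 / [Pt2+(aq)]^3 = 0.00315 and log Q = −2.502.
Applying E = E° − (RT ln10/nF)·log Q gives +1.540 − (0.0592/6)(−2.502) = +1.56 V.

+1.56 V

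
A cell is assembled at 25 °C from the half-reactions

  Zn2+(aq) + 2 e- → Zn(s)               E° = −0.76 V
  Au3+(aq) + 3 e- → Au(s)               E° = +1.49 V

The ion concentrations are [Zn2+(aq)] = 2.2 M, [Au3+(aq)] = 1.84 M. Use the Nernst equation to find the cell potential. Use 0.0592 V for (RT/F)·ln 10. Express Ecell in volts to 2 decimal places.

+2.25 V

Au³⁺/Au is reduced (cathode, E° = +1.49 V) and Zn²⁺/Zn is oxidized (anode).
The standard potential is +1.49 − (−0.76) = +2.25 V and the balanced reaction transfers n = 6 electrons.
Balancing gives 2 Au3+(aq) + 3 Zn(s) → 2 Au(s) + 3 Zn2+(aq); hence Q = [Zn2+(aq)]^3 / [Au3+(aq)]^2 = 3.15 (log Q = 0.498).
Applying E = E° − (RT ln10/nF)·log Q gives +2.25 − (0.0592/6)(0.498) = +2.25 V.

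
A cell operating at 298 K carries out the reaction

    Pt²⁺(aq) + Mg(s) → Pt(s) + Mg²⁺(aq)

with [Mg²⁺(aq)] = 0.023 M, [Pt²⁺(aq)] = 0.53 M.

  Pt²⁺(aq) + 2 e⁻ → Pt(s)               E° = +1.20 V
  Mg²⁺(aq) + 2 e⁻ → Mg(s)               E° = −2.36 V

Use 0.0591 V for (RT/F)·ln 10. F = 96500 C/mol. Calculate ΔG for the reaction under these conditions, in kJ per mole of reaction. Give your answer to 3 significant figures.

With Pt²⁺/Pt reduced at the cathode, E°cell = +1.20 − (−2.36) = +3.56 V and n = 2.
Q = [Mg²⁺(aq)] / [Pt²⁺(aq)] = 0.0434, so log Q = −1.363 and E = +3.56 − (0.0591/2)(−1.363) = +3.6003 V.
ΔG = −nFE = −(2)(96500)(+3.6003) J/mol = −695 kJ/mol.

−695 kJ/mol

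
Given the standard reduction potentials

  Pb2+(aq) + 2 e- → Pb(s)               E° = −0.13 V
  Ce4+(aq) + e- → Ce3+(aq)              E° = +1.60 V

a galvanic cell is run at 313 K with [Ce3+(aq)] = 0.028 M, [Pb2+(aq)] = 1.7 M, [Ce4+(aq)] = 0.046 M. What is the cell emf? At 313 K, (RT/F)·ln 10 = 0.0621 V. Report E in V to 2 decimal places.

The Ce⁴⁺/Ce³⁺ couple has the more positive E°, so it is the cathode; Pb²⁺/Pb is the anode.
E°cell = +1.60 − (−0.13) = +1.73 V, with n = 2 electrons transferred.
Balancing gives 2 Ce4+(aq) + Pb(s) → 2 Ce3+(aq) + Pb2+(aq); hence Q = ([Ce3+(aq)]^2·[Pb2+(aq)]) / [Ce4+(aq)]^2 = 0.63 (log Q = −0.201).
Applying E = E° − (RT ln10/nF)·log Q gives +1.73 − (0.0621/2)(−0.201) = +1.74 V.

+1.74 V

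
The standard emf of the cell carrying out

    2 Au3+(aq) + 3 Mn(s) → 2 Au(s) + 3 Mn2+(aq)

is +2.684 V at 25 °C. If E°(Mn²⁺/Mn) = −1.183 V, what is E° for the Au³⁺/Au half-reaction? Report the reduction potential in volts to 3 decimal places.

+1.501 V

In the reaction as written the Au³⁺/Au couple is reduced (cathode) and Mn²⁺/Mn is oxidized (anode), so E°cell = E°(Au³⁺/Au) − E°(Mn²⁺/Mn).
E°(Au³⁺/Au) = E°cell + E°(anode) = +2.684 + (−1.183) = +1.501 V.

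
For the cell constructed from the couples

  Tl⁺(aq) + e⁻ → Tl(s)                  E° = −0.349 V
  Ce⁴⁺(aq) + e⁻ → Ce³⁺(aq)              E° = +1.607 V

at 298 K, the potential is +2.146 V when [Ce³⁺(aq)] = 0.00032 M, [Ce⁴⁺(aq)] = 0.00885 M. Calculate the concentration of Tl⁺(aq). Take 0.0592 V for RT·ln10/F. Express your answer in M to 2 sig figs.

With Ce⁴⁺/Ce³⁺ at the cathode and Tl⁺/Tl at the anode, E°cell = +1.607 − (−0.349) = +1.956 V (n = 1).
From the Nernst equation, log Q = n(E° − E)/0.0592 = 1·(+1.956 − (+2.146))/0.0592 = −3.209.
Balancing electrons gives Ce⁴⁺(aq) + Tl(s) → Ce³⁺(aq) + Tl⁺(aq); thus Q = ([Ce³⁺(aq)]·[Tl⁺(aq)]) / [Ce⁴⁺(aq)].
Substituting the known concentrations and solving, log [Tl⁺(aq)] = −1.767 and [Tl⁺(aq)] = 0.017 M.

0.017 M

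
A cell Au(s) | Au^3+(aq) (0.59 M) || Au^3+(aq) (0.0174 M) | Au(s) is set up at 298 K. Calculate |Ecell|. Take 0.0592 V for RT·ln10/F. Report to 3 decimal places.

0.030 V

For a concentration cell E°cell = 0, since both electrodes use the same couple.
The compartment with the higher Au^3+(aq) concentration (0.59 M) acts as the cathode; ions are reduced there and produced at the dilute (0.0174 M) anode.
With n = 3, Ecell = −(0.0592/3)·log([dilute]/[conc]) = −(0.0592/3)·log(0.0174/0.59) = +0.030 V.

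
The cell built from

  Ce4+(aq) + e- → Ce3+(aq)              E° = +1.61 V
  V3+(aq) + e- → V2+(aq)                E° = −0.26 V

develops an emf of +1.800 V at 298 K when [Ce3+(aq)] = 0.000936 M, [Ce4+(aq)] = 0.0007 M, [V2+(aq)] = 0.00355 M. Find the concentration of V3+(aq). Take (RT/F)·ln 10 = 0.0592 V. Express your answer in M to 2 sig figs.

0.040 M

The Ce⁴⁺/Ce³⁺ couple has the larger reduction potential, so it is the cathode: E°cell = +1.61 − (−0.26) = +1.87 V and n = 1.
Since E = E° − (0.0592/n)·log Q, log Q = n(E° − E)/0.0592 = 1.182.
For Ce4+(aq) + V2+(aq) → Ce3+(aq) + V3+(aq), the reaction quotient is Q = ([Ce3+(aq)]·[V3+(aq)]) / ([Ce4+(aq)]·[V2+(aq)]).
Isolating [V3+(aq)] in Q = 10^{1.182} yields log [V3+(aq)] = −1.394, i.e. 0.040 M.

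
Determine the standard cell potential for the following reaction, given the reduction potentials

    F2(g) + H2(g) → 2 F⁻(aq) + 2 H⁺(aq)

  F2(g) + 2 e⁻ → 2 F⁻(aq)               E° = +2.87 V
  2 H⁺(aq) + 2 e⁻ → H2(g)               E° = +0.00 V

In the reaction as written, F2(g) is reduced (cathode) and H⁺(aq) is produced by oxidation at the anode.
E°cell = E°(cathode) − E°(anode) = +2.87 − (+0.00) = +2.87 V.

+2.87 V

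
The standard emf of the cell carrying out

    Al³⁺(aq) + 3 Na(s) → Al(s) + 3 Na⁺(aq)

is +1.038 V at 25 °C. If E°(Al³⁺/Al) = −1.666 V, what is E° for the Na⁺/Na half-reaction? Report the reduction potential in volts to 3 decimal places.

−2.704 V

In the reaction as written the Al³⁺/Al couple is reduced (cathode) and Na⁺/Na is oxidized (anode), so E°cell = E°(Al³⁺/Al) − E°(Na⁺/Na).
E°(Na⁺/Na) = E°(cathode) − E°cell = −1.666 − (+1.038) = −2.704 V.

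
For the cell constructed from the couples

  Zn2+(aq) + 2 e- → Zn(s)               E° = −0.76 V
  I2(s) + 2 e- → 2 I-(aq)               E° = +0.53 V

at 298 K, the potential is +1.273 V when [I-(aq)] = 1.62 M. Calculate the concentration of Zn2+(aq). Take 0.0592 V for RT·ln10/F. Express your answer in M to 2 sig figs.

1.4 M

With I₂/I⁻ at the cathode and Zn²⁺/Zn at the anode, E°cell = +0.53 − (−0.76) = +1.29 V (n = 2).
Since E = E° − (0.0592/n)·log Q, log Q = n(E° − E)/0.0592 = 0.574.
Balancing electrons gives I2(s) + Zn(s) → 2 I-(aq) + Zn2+(aq); thus Q = [I-(aq)]^2·[Zn2+(aq)].
Solving for the unknown gives log [Zn2+(aq)] = 0.155, so [Zn2+(aq)] ≈ 1.4 M.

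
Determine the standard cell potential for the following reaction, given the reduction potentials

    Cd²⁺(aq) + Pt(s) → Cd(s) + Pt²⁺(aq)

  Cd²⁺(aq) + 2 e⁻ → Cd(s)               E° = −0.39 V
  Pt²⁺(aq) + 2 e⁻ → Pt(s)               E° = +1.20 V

−1.59 V

Cd²⁺(aq) gains electrons, so the Cd²⁺/Cd couple is the cathode; the Pt²⁺/Pt couple is the anode.
E°cell = E°(cathode) − E°(anode) = −0.39 − (+1.20) = −1.59 V.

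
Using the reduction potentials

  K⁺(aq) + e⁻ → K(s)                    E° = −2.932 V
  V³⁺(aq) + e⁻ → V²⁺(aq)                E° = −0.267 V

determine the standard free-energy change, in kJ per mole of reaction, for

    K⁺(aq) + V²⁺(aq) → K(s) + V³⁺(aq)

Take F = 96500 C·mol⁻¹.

In the reaction as written K⁺(aq) is reduced, so the K⁺/K couple is the cathode and V³⁺/V²⁺ is the anode.
E°cell = −2.932 − (−0.267) = −2.665 V; balancing electrons gives n = 1.
ΔG° = −nFE°cell = −(1)(96500)(−2.665) J/mol = +257 kJ/mol.

+257 kJ/mol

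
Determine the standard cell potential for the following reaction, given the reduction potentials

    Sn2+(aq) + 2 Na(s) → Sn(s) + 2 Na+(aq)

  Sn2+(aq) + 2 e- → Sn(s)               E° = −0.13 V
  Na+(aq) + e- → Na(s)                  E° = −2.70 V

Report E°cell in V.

+2.57 V

In the reaction as written, Sn2+(aq) is reduced (cathode) and Na+(aq) is produced by oxidation at the anode.
E°cell = E°(cathode) − E°(anode) = −0.13 − (−2.70) = +2.57 V.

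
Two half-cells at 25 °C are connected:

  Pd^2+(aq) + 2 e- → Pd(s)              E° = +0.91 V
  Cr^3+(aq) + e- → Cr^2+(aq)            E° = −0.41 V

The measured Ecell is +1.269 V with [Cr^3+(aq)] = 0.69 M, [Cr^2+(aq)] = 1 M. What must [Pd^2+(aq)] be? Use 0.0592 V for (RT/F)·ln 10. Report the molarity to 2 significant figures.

0.0090 M

Pd²⁺/Pd is the cathode (higher E°); E°cell = +0.91 − (−0.41) = +1.32 V with n = 2.
Since E = E° − (0.0592/n)·log Q, log Q = n(E° − E)/0.0592 = 1.723.
Balancing electrons gives Pd^2+(aq) + 2 Cr^2+(aq) → Pd(s) + 2 Cr^3+(aq); thus Q = [Cr^3+(aq)]^2 / ([Pd^2+(aq)]·[Cr^2+(aq)]^2).
Substituting the known concentrations and solving, log [Pd^2+(aq)] = −2.045 and [Pd^2+(aq)] = 0.0090 M.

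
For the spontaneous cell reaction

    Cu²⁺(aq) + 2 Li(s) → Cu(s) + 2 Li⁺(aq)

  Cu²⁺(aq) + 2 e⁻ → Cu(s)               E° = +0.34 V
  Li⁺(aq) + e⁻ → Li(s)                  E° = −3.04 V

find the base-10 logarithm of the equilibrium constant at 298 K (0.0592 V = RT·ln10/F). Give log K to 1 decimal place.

The Cu²⁺/Cu couple is reduced (cathode); E°cell = +0.34 − (−3.04) = +3.38 V with n = 2.
At equilibrium E = 0, so log K = nE°cell / 0.0592 = (2)(+3.38) / 0.0592 = 114.2.

log K = 114.2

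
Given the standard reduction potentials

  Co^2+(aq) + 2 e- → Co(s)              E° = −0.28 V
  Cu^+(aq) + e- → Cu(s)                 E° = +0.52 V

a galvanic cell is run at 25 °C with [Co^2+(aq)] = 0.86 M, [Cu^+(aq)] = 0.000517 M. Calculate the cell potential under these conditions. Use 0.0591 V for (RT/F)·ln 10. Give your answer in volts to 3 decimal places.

+0.608 V

Cu⁺/Cu is reduced (cathode, E° = +0.52 V) and Co²⁺/Co is oxidized (anode).
The standard potential is +0.52 − (−0.28) = +0.80 V and the balanced reaction transfers n = 2 electrons.
Balancing gives 2 Cu^+(aq) + Co(s) → 2 Cu(s) + Co^2+(aq); hence Q = [Co^2+(aq)] / [Cu^+(aq)]^2 = 3.22×10^6 (log Q = 6.508).
Applying E = E° − (RT ln10/nF)·log Q gives +0.80 − (0.0591/2)(6.508) = +0.608 V.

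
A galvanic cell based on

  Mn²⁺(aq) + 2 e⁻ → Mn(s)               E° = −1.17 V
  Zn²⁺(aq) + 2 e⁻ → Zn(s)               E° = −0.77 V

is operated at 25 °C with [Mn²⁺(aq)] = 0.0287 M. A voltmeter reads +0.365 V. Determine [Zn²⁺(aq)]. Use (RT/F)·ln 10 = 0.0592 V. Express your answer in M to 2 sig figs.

With Zn²⁺/Zn at the cathode and Mn²⁺/Mn at the anode, E°cell = −0.77 − (−1.17) = +0.40 V (n = 2).
Rearranging E = E° − (0.0592/n)·log Q gives log Q = 2(+0.40 − (+0.365))/0.0592 = 1.182.
Balancing electrons gives Zn²⁺(aq) + Mn(s) → Zn(s) + Mn²⁺(aq); thus Q = [Mn²⁺(aq)] / [Zn²⁺(aq)].
Solving for the unknown gives log [Zn²⁺(aq)] = −2.724, so [Zn²⁺(aq)] ≈ 0.0019 M.

0.0019 M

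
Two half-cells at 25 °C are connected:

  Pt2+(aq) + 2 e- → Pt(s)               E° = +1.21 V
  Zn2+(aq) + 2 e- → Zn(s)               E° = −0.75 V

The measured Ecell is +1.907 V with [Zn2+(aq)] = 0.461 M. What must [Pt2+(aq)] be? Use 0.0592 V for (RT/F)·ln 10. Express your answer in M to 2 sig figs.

0.0075 M

With Pt²⁺/Pt at the cathode and Zn²⁺/Zn at the anode, E°cell = +1.21 − (−0.75) = +1.96 V (n = 2).
From the Nernst equation, log Q = n(E° − E)/0.0592 = 2·(+1.96 − (+1.907))/0.0592 = 1.791.
Balancing electrons gives Pt2+(aq) + Zn(s) → Pt(s) + Zn2+(aq); thus Q = [Zn2+(aq)] / [Pt2+(aq)].
Substituting the known concentrations and solving, log [Pt2+(aq)] = −2.127 and [Pt2+(aq)] = 0.0075 M.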